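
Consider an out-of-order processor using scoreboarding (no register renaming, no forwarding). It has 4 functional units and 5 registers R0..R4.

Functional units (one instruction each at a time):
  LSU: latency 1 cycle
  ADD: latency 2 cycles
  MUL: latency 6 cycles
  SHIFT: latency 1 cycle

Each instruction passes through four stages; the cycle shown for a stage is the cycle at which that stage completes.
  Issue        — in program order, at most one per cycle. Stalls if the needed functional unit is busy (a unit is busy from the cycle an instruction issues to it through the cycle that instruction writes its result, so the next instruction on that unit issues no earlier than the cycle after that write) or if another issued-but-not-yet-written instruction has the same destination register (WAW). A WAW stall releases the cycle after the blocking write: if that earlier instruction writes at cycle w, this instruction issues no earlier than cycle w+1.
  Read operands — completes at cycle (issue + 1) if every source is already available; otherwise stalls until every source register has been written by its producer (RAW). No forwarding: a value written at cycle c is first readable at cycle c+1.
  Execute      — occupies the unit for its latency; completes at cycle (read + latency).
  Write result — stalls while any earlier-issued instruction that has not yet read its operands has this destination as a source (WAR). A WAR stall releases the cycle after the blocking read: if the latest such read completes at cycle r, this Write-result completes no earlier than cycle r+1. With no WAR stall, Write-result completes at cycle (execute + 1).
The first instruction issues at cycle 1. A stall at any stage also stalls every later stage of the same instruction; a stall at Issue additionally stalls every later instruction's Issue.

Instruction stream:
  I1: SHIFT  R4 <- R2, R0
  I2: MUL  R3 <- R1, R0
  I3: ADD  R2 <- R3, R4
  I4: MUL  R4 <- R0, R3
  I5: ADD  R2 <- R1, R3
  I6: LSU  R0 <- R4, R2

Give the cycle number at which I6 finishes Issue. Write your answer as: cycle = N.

cycle = 16

[1] I1→SHIFT
[2] I1 RO, I2→MUL
[3] I1 EX, I2 RO, I3→ADD
[4] I1 WR R4
[9] I2 EX
[10] I2 WR R3
[11] I3 RO, I4→MUL
[12] I4 RO
[13] I3 EX
[14] I3 WR R2
[15] I5→ADD
[16] I5 RO, I6→LSU
[18] I4 EX, I5 EX
[19] I4 WR R4, I5 WR R2
[20] I6 RO
[21] I6 EX
[22] I6 WR R0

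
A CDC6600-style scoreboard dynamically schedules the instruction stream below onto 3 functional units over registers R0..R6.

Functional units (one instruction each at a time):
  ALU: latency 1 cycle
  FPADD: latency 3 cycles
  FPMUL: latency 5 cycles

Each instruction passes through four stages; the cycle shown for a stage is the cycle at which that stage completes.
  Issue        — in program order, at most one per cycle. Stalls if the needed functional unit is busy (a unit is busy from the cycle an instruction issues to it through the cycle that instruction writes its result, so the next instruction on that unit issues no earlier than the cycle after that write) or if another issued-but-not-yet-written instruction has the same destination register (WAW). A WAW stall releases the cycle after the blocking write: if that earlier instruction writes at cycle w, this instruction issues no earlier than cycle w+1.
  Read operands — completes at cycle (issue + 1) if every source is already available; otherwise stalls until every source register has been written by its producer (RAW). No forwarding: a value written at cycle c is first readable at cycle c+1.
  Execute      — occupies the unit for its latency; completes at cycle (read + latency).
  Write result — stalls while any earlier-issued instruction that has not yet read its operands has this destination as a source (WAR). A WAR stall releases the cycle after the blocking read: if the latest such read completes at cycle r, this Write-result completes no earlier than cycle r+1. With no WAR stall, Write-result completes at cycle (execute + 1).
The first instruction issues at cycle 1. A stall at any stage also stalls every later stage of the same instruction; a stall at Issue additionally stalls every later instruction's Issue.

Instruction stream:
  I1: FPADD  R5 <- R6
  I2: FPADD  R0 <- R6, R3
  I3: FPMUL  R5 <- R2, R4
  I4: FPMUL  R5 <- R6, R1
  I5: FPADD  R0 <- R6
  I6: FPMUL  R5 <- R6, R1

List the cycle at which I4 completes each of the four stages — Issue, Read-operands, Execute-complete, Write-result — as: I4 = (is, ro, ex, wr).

c1: issue I1 (FPADD)
c2: I1 read-ops
c5: I1 finished on FPADD
c6: I1→R5
c7: issue I2 (FPADD)
c8: I2 read-ops; issue I3 (FPMUL)
c9: I3 read-ops
c11: I2 finished on FPADD
c12: I2→R0
c14: I3 finished on FPMUL
c15: I3→R5
c16: issue I4 (FPMUL)
c17: I4 read-ops; issue I5 (FPADD)
c18: I5 read-ops
c21: I5 finished on FPADD
c22: I4 finished on FPMUL; I5→R0
c23: I4→R5
c24: issue I6 (FPMUL)
c25: I6 read-ops
c30: I6 finished on FPMUL
c31: I6→R5

I4 = (16, 17, 22, 23)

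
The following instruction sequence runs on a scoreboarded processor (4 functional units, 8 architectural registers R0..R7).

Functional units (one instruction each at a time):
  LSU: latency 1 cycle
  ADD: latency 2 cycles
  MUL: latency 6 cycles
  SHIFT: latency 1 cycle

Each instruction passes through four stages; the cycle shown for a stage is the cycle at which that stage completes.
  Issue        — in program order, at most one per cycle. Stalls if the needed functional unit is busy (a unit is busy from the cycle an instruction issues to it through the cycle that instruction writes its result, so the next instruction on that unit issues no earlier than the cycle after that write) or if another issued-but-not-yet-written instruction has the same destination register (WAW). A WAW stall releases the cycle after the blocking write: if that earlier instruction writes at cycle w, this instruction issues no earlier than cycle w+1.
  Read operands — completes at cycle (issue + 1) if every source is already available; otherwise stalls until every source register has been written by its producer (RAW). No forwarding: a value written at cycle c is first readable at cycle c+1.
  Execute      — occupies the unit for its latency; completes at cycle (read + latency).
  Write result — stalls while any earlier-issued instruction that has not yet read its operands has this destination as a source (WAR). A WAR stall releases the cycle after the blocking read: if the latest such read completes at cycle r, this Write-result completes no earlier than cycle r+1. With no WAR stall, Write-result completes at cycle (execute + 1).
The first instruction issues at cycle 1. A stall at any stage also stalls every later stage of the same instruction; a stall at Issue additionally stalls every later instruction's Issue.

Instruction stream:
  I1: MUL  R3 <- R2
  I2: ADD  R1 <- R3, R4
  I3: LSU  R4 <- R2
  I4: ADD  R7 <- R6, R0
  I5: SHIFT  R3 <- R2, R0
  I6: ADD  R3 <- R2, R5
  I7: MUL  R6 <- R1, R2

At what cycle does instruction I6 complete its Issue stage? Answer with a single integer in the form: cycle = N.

cycle = 19

[1] I1 issues→MUL
[2] I1 reads, I2 issues→ADD
[3] I3 issues→LSU
[4] I3 reads
[5] I3 exec-done
[8] I1 exec-done
[9] I1 writes R3
[10] I2 reads
[11] I3 writes R4
[12] I2 exec-done
[13] I2 writes R1
[14] I4 issues→ADD
[15] I4 reads, I5 issues→SHIFT
[16] I5 reads
[17] I4 exec-done, I5 exec-done
[18] I4 writes R7, I5 writes R3
[19] I6 issues→ADD
[20] I6 reads, I7 issues→MUL
[21] I7 reads
[22] I6 exec-done
[23] I6 writes R3
[27] I7 exec-done
[28] I7 writes R6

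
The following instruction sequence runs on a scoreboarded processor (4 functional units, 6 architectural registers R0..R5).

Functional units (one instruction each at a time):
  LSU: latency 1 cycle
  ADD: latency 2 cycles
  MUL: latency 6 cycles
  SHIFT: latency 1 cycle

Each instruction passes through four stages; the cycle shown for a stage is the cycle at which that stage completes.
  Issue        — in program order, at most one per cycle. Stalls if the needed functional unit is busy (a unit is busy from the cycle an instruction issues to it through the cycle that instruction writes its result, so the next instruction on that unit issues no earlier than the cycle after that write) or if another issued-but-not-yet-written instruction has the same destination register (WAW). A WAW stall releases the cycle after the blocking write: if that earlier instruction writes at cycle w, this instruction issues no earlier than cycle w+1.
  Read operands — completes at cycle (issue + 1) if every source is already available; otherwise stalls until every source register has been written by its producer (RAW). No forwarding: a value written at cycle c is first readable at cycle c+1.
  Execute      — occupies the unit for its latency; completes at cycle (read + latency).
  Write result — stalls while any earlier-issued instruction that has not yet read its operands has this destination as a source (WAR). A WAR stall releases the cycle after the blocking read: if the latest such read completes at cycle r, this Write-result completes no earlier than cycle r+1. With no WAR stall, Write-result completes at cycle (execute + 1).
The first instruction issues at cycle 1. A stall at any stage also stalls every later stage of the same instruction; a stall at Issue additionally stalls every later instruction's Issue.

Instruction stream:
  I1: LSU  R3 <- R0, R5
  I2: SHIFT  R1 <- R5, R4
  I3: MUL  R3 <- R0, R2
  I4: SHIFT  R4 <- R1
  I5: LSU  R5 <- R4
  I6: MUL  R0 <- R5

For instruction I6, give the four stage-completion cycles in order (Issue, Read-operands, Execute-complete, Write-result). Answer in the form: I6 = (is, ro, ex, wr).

t=1  I1 issues→LSU
t=2  I1 reads; I2 issues→SHIFT
t=3  I1 exec-done; I2 reads
t=4  I1 writes R3; I2 exec-done
t=5  I2 writes R1; I3 issues→MUL
t=6  I3 reads; I4 issues→SHIFT
t=7  I4 reads; I5 issues→LSU
t=8  I4 exec-done
t=9  I4 writes R4
t=10  I5 reads
t=11  I5 exec-done
t=12  I3 exec-done; I5 writes R5
t=13  I3 writes R3
t=14  I6 issues→MUL
t=15  I6 reads
t=21  I6 exec-done
t=22  I6 writes R0

I6 = (14, 15, 21, 22)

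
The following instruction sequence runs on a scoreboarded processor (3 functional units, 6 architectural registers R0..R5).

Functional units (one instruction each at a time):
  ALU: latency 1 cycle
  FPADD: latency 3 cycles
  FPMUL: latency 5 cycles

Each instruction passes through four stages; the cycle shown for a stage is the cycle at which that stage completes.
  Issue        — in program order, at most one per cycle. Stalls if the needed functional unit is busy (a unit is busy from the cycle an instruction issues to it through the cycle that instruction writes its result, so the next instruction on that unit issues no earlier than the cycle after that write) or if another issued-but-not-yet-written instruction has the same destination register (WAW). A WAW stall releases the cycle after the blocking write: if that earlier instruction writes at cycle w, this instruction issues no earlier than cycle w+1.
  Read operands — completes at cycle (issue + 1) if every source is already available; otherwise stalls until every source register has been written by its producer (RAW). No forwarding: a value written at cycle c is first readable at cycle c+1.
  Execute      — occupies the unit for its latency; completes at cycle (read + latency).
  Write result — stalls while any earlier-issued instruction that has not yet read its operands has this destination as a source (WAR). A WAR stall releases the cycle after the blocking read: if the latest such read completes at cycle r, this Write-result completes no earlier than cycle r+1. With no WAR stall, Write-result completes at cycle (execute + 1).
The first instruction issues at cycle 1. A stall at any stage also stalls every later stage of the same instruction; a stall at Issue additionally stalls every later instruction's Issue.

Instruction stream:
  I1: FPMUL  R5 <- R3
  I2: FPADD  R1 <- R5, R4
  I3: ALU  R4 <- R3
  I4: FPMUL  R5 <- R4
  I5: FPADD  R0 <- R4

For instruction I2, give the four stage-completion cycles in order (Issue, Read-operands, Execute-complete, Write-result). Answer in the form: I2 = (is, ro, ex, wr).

I2 = (2, 9, 12, 13)

1) issue 1, read 2, done 7, write 8
2) issue 2, read 9, done 12, write 13  <RAW R5: wait I1 write@8>
3) issue 3, read 4, done 5, write 10  <WAR R4: wait I2 read@9>
4) issue 9, read 11, done 16, write 17  <struct: FPMUL busy until I1 writes@8 / RAW R4: wait I3 write@10>
5) issue 14, read 15, done 18, write 19  <struct: FPADD busy until I2 writes@13>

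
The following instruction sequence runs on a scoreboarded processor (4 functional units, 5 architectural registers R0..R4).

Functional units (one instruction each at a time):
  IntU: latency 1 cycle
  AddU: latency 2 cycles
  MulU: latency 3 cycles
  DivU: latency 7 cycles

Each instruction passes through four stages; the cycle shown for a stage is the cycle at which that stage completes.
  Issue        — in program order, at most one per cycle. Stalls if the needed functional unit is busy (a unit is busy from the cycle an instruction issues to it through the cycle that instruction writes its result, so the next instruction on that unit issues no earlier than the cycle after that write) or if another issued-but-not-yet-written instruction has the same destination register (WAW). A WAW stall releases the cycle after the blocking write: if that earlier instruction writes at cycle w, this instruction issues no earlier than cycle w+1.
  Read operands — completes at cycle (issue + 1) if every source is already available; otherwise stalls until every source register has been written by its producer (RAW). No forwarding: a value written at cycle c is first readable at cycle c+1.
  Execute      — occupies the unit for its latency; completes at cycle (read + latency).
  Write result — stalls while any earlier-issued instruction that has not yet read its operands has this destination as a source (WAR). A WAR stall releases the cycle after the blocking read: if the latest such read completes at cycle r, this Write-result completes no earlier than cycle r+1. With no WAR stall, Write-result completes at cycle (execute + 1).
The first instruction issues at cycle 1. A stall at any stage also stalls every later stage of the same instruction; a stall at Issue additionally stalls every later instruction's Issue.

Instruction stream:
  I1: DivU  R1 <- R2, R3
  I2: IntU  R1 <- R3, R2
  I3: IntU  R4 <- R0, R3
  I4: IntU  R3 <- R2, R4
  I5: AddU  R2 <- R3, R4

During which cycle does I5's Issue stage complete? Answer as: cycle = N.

I1: IS=1 RO=2 EX=9 WR=10
I2: IS=11 RO=12 EX=13 WR=14  [WAW R1: wait I1 write@10]
I3: IS=15 RO=16 EX=17 WR=18  [struct: IntU busy until I2 writes@14]
I4: IS=19 RO=20 EX=21 WR=22  [struct: IntU busy until I3 writes@18]
I5: IS=20 RO=23 EX=25 WR=26  [RAW R3: wait I4 write@22]

cycle = 20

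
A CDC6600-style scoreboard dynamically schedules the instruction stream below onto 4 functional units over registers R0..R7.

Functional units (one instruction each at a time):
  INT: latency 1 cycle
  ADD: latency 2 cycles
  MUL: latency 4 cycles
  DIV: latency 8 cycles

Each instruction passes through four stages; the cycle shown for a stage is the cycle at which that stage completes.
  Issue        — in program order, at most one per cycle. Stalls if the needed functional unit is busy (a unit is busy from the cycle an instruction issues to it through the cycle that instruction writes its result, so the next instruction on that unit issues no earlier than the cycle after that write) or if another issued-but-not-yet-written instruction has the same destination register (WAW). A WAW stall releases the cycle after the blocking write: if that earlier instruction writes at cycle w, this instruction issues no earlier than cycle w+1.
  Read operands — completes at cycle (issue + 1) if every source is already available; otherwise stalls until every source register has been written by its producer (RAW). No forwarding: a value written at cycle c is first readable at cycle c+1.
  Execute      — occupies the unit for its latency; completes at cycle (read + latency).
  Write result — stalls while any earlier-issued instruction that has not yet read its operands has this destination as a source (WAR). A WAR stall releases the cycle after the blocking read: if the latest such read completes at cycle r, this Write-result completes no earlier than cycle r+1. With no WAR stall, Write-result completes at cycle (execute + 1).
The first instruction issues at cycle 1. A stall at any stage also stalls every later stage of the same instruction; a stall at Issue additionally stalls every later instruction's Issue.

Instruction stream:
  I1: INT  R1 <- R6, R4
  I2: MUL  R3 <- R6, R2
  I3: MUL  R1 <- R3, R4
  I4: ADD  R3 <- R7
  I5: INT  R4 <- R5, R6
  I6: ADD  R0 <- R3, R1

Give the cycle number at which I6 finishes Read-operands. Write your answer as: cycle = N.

t=1  I1 issues→INT
t=2  I1 reads; I2 issues→MUL
t=3  I1 exec-done; I2 reads
t=4  I1 writes R1
t=7  I2 exec-done
t=8  I2 writes R3
t=9  I3 issues→MUL
t=10  I3 reads; I4 issues→ADD
t=11  I4 reads; I5 issues→INT
t=12  I5 reads
t=13  I4 exec-done; I5 exec-done
t=14  I3 exec-done; I4 writes R3; I5 writes R4
t=15  I3 writes R1; I6 issues→ADD
t=16  I6 reads
t=18  I6 exec-done
t=19  I6 writes R0

cycle = 16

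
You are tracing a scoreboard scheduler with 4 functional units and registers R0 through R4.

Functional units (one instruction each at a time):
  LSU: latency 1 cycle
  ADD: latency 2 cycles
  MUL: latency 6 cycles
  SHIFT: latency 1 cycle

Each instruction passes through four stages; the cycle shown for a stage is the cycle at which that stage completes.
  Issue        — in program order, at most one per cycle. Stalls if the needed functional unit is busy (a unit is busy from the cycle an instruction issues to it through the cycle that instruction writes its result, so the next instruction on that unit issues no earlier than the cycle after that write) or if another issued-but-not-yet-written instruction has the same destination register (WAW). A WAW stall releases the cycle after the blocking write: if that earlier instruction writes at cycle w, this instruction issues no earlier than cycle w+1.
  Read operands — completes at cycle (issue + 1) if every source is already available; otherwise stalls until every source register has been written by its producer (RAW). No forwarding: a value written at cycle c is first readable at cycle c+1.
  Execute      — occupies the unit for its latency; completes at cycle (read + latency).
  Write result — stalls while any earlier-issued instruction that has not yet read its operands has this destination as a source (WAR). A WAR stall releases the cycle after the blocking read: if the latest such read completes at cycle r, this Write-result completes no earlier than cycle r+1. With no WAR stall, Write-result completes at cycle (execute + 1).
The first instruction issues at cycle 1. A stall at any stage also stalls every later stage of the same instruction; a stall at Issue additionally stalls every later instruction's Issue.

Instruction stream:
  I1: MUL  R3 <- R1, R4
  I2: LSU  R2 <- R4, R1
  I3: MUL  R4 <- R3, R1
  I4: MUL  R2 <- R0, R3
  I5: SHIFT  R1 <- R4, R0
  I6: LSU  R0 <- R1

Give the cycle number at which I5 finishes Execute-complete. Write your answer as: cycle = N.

cycle = 22

c1: I1 dispatched to MUL
c2: I1 operands ready, I2 dispatched to LSU
c3: I2 operands ready
c4: I2 complete
c5: R2←I2
c8: I1 complete
c9: R3←I1
c10: I3 dispatched to MUL
c11: I3 operands ready
c17: I3 complete
c18: R4←I3
c19: I4 dispatched to MUL
c20: I4 operands ready, I5 dispatched to SHIFT
c21: I5 operands ready, I6 dispatched to LSU
c22: I5 complete
c23: R1←I5
c24: I6 operands ready
c25: I6 complete
c26: I4 complete, R0←I6
c27: R2←I4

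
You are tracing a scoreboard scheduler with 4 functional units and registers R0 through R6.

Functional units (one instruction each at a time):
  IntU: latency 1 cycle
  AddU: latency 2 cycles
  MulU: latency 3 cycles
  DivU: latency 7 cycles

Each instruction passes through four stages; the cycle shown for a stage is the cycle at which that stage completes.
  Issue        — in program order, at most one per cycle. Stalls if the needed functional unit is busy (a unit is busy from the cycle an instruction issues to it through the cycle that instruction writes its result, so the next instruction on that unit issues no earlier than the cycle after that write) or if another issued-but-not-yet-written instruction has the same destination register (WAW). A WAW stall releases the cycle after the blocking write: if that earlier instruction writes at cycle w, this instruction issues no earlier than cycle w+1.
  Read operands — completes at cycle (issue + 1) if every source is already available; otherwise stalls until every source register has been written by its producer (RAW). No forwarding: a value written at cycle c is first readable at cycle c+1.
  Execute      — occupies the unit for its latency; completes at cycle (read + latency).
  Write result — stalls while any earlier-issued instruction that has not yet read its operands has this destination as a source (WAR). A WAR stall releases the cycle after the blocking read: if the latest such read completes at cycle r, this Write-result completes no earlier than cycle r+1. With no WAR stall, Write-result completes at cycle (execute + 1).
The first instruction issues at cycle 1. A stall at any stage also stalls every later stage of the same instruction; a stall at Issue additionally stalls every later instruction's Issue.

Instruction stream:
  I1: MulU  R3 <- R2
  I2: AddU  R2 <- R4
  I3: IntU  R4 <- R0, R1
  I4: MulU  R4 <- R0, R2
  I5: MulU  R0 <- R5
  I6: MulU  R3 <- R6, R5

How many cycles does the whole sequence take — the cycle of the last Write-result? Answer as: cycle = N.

cycle = 24

  I1 | 1 | 2 | 5 | 6
  I2 | 2 | 3 | 5 | 6
  I3 | 3 | 4 | 5 | 6
  I4 | 7 | 8 | 11 | 12   WAW R4: wait I3 write@6
  I5 | 13 | 14 | 17 | 18   struct: MulU busy until I4 writes@12
  I6 | 19 | 20 | 23 | 24   struct: MulU busy until I5 writes@18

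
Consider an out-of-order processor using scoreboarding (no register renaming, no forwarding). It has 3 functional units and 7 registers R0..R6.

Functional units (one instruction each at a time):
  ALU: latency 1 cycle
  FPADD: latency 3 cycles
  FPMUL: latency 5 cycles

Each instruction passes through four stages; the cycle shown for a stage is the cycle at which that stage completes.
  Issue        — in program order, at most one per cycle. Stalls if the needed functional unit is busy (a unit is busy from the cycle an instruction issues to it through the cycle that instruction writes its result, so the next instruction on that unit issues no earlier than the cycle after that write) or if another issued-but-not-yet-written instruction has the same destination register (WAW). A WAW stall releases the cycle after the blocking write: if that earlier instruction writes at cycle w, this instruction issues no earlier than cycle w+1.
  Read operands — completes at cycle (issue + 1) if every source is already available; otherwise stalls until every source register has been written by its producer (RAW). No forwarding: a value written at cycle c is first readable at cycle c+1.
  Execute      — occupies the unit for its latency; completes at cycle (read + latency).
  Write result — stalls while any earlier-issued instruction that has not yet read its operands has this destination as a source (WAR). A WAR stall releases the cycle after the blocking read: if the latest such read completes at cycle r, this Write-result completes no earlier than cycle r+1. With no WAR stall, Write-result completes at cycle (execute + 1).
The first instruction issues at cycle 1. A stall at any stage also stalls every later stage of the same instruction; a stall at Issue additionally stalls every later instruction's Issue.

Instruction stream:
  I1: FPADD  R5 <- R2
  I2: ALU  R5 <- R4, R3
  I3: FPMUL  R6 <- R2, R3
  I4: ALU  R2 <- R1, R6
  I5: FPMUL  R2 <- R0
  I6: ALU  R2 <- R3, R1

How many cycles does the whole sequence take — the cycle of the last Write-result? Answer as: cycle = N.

cycle = 30

1) issue 1, read 2, done 5, write 6
2) issue 7, read 8, done 9, write 10  <WAW R5: wait I1 write@6>
3) issue 8, read 9, done 14, write 15
4) issue 11, read 16, done 17, write 18  <struct: ALU busy until I2 writes@10 / RAW R6: wait I3 write@15>
5) issue 19, read 20, done 25, write 26  <WAW R2: wait I4 write@18>
6) issue 27, read 28, done 29, write 30  <WAW R2: wait I5 write@26>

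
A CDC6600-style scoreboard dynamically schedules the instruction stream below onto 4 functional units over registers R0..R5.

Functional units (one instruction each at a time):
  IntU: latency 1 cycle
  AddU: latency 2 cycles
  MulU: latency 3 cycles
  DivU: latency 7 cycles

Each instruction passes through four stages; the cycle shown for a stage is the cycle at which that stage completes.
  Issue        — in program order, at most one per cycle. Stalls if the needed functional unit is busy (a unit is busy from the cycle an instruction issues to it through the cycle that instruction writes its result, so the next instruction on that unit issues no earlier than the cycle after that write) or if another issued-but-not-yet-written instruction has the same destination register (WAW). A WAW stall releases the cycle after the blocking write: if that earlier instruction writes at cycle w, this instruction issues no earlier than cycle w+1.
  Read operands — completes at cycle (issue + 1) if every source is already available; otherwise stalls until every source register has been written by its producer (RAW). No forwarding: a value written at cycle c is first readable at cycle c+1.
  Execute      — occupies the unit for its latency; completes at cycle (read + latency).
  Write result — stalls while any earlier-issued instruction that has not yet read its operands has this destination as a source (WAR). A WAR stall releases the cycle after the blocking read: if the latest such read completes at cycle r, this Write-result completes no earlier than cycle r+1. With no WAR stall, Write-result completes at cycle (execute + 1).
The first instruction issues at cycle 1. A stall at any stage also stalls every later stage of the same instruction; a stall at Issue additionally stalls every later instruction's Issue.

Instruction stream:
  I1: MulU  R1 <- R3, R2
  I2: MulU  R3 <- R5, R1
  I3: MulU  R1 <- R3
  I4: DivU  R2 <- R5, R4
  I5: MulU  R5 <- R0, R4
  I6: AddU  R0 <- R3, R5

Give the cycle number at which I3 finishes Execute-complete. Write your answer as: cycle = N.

cycle = 17

cycle 1: I1 dispatched to MulU
cycle 2: I1 operands ready
cycle 5: I1 complete
cycle 6: R1←I1
cycle 7: I2 dispatched to MulU
cycle 8: I2 operands ready
cycle 11: I2 complete
cycle 12: R3←I2
cycle 13: I3 dispatched to MulU
cycle 14: I3 operands ready, I4 dispatched to DivU
cycle 15: I4 operands ready
cycle 17: I3 complete
cycle 18: R1←I3
cycle 19: I5 dispatched to MulU
cycle 20: I5 operands ready, I6 dispatched to AddU
cycle 22: I4 complete
cycle 23: R2←I4, I5 complete
cycle 24: R5←I5
cycle 25: I6 operands ready
cycle 27: I6 complete
cycle 28: R0←I6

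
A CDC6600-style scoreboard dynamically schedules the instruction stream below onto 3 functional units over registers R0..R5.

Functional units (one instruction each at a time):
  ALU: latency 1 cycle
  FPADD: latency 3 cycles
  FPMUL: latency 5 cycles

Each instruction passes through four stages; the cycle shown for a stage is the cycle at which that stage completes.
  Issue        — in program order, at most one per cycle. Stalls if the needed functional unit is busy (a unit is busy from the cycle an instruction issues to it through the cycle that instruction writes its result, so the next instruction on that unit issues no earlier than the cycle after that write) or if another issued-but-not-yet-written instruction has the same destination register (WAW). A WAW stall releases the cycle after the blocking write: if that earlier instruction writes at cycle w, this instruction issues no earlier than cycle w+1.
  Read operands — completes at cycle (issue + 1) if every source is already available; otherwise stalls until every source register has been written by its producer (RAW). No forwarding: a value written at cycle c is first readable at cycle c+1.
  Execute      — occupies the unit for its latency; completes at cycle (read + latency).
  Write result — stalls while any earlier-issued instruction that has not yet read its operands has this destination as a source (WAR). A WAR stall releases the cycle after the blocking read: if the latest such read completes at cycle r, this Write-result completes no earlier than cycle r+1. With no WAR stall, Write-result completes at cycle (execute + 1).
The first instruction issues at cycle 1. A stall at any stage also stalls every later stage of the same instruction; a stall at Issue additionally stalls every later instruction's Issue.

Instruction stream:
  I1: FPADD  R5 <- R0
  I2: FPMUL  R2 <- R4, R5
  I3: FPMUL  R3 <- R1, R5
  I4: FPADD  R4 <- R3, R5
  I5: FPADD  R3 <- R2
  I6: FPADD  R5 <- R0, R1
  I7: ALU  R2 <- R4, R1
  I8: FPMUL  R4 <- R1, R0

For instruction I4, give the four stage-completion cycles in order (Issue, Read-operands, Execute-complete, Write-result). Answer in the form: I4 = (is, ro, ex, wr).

I4 = (15, 22, 25, 26)

cycle 1: issue I1 (FPADD)
cycle 2: I1 read-ops; issue I2 (FPMUL)
cycle 5: I1 finished on FPADD
cycle 6: I1→R5
cycle 7: I2 read-ops
cycle 12: I2 finished on FPMUL
cycle 13: I2→R2
cycle 14: issue I3 (FPMUL)
cycle 15: I3 read-ops; issue I4 (FPADD)
cycle 20: I3 finished on FPMUL
cycle 21: I3→R3
cycle 22: I4 read-ops
cycle 25: I4 finished on FPADD
cycle 26: I4→R4
cycle 27: issue I5 (FPADD)
cycle 28: I5 read-ops
cycle 31: I5 finished on FPADD
cycle 32: I5→R3
cycle 33: issue I6 (FPADD)
cycle 34: I6 read-ops; issue I7 (ALU)
cycle 35: I7 read-ops; issue I8 (FPMUL)
cycle 36: I7 finished on ALU; I8 read-ops
cycle 37: I6 finished on FPADD; I7→R2
cycle 38: I6→R5
cycle 41: I8 finished on FPMUL
cycle 42: I8→R4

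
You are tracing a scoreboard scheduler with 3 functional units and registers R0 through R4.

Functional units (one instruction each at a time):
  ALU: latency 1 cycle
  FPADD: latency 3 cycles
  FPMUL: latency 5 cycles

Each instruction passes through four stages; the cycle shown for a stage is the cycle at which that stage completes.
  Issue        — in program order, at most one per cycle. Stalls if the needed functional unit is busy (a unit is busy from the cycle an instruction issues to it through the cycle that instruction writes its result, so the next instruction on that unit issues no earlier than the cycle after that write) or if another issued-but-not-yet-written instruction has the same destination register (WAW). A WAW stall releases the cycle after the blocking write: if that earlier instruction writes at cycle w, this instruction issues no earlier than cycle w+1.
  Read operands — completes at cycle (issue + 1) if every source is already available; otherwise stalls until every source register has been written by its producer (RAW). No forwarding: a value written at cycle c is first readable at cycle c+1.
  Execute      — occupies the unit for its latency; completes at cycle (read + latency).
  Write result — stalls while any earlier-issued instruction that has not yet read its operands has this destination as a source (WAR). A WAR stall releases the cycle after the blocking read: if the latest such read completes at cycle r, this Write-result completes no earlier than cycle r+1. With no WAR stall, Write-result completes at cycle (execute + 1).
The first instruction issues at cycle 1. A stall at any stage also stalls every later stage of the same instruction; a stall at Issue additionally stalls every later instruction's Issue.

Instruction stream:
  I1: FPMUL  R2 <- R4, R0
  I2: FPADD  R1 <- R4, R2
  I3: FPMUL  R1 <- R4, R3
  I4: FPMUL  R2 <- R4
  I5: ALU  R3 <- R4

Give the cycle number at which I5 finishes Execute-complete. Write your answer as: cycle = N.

cycle = 25

1) issue 1, read 2, done 7, write 8
2) issue 2, read 9, done 12, write 13  <RAW R2: wait I1 write@8>
3) issue 14, read 15, done 20, write 21  <WAW R1: wait I2 write@13>
4) issue 22, read 23, done 28, write 29  <struct: FPMUL busy until I3 writes@21>
5) issue 23, read 24, done 25, write 26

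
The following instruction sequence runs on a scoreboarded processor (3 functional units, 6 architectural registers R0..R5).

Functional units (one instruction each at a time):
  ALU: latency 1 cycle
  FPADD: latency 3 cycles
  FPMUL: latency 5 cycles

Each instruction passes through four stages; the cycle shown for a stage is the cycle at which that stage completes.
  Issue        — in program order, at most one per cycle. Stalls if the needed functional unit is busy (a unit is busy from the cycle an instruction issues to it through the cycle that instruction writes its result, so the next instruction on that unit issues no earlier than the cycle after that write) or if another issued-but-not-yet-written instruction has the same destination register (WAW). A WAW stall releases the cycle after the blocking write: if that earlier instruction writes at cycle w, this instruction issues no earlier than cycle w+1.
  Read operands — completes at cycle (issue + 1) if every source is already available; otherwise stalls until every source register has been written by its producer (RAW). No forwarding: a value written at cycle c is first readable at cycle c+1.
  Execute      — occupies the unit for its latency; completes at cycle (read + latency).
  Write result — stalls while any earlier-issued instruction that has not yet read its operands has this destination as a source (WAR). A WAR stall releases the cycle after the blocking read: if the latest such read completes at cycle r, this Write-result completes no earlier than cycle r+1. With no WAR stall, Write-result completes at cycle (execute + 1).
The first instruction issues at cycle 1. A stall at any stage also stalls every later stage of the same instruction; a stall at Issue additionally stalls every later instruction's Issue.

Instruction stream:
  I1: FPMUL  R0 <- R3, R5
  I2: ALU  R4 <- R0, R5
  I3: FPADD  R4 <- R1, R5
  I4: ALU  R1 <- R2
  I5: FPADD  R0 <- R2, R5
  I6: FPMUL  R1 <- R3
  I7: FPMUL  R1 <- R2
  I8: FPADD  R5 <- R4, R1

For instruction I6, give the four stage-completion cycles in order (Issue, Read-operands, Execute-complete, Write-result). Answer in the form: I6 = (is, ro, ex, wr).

I6 = (19, 20, 25, 26)

I1  is:1  ro:2  ex:7  wr:8
I2  is:2  ro:9  ex:10  wr:11  — RAW R0: wait I1 write@8
I3  is:12  ro:13  ex:16  wr:17  — WAW R4: wait I2 write@11
I4  is:13  ro:14  ex:15  wr:16
I5  is:18  ro:19  ex:22  wr:23  — struct: FPADD busy until I3 writes@17
I6  is:19  ro:20  ex:25  wr:26
I7  is:27  ro:28  ex:33  wr:34  — struct: FPMUL busy until I6 writes@26
I8  is:28  ro:35  ex:38  wr:39  — RAW R1: wait I7 write@34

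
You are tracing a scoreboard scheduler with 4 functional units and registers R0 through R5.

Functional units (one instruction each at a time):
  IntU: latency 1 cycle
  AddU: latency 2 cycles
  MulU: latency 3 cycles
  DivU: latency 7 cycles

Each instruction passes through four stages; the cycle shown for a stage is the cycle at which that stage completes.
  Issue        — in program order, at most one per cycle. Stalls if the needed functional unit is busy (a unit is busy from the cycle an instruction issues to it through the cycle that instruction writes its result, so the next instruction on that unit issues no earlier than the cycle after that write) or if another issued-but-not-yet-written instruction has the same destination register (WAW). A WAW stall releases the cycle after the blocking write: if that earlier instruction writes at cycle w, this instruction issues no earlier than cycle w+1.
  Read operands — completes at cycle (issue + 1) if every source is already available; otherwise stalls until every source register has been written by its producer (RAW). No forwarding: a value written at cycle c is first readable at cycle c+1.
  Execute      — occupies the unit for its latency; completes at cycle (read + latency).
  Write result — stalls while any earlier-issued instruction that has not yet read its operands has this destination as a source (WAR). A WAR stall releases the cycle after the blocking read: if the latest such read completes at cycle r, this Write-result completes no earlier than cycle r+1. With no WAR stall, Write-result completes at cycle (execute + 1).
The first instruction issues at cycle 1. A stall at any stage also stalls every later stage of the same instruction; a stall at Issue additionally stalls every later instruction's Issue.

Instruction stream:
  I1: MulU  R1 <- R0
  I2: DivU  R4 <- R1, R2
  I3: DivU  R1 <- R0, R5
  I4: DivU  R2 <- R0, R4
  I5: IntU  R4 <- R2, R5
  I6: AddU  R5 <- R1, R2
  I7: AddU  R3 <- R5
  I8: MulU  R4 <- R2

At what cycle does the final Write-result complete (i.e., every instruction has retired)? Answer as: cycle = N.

t=1  issue I1 (MulU)
t=2  I1 read-ops, issue I2 (DivU)
t=5  I1 finished on MulU
t=6  I1→R1
t=7  I2 read-ops
t=14  I2 finished on DivU
t=15  I2→R4
t=16  issue I3 (DivU)
t=17  I3 read-ops
t=24  I3 finished on DivU
t=25  I3→R1
t=26  issue I4 (DivU)
t=27  I4 read-ops, issue I5 (IntU)
t=28  issue I6 (AddU)
t=34  I4 finished on DivU
t=35  I4→R2
t=36  I5 read-ops, I6 read-ops
t=37  I5 finished on IntU
t=38  I5→R4, I6 finished on AddU
t=39  I6→R5
t=40  issue I7 (AddU)
t=41  I7 read-ops, issue I8 (MulU)
t=42  I8 read-ops
t=43  I7 finished on AddU
t=44  I7→R3
t=45  I8 finished on MulU
t=46  I8→R4

cycle = 46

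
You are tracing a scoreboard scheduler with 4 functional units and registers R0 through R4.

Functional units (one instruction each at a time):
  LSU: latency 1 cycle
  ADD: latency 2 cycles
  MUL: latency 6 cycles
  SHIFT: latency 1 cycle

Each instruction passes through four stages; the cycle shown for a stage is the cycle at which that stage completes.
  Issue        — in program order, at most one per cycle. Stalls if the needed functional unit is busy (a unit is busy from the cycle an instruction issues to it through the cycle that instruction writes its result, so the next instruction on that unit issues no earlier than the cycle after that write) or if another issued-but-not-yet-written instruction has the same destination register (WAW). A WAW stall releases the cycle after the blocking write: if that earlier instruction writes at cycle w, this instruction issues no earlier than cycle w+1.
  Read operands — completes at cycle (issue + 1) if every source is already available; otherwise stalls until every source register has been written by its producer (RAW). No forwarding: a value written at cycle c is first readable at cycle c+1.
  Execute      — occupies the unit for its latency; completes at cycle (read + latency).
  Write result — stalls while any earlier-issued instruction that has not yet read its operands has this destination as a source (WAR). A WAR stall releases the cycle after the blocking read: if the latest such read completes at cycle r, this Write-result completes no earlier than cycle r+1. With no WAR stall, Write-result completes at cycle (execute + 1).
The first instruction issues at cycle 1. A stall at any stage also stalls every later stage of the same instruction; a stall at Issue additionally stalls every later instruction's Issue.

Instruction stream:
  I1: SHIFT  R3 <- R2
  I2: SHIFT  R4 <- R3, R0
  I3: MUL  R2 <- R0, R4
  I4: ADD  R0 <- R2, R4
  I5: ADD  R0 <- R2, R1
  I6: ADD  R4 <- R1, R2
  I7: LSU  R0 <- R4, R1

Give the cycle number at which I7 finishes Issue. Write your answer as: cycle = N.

cycle = 27

[1] I1 dispatched to SHIFT
[2] I1 operands ready
[3] I1 complete
[4] R3←I1
[5] I2 dispatched to SHIFT
[6] I2 operands ready; I3 dispatched to MUL
[7] I2 complete; I4 dispatched to ADD
[8] R4←I2
[9] I3 operands ready
[15] I3 complete
[16] R2←I3
[17] I4 operands ready
[19] I4 complete
[20] R0←I4
[21] I5 dispatched to ADD
[22] I5 operands ready
[24] I5 complete
[25] R0←I5
[26] I6 dispatched to ADD
[27] I6 operands ready; I7 dispatched to LSU
[29] I6 complete
[30] R4←I6
[31] I7 operands ready
[32] I7 complete
[33] R0←I7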